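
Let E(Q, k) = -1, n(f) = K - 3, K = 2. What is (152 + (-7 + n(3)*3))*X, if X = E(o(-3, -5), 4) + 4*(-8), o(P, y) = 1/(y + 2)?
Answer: -4686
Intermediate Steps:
o(P, y) = 1/(2 + y)
n(f) = -1 (n(f) = 2 - 3 = -1)
X = -33 (X = -1 + 4*(-8) = -1 - 32 = -33)
(152 + (-7 + n(3)*3))*X = (152 + (-7 - 1*3))*(-33) = (152 + (-7 - 3))*(-33) = (152 - 10)*(-33) = 142*(-33) = -4686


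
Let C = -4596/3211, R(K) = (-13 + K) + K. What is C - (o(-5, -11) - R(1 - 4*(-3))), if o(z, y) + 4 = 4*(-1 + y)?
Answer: 204119/3211 ≈ 63.569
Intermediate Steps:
o(z, y) = -8 + 4*y (o(z, y) = -4 + 4*(-1 + y) = -4 + (-4 + 4*y) = -8 + 4*y)
R(K) = -13 + 2*K
C = -4596/3211 (C = -4596*1/3211 = -4596/3211 ≈ -1.4313)
C - (o(-5, -11) - R(1 - 4*(-3))) = -4596/3211 - ((-8 + 4*(-11)) - (-13 + 2*(1 - 4*(-3)))) = -4596/3211 - ((-8 - 44) - (-13 + 2*(1 + 12))) = -4596/3211 - (-52 - (-13 + 2*13)) = -4596/3211 - (-52 - (-13 + 26)) = -4596/3211 - (-52 - 1*13) = -4596/3211 - (-52 - 13) = -4596/3211 - 1*(-65) = -4596/3211 + 65 = 204119/3211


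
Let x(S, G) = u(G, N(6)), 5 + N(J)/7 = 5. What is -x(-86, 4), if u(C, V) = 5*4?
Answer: -20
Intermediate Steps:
N(J) = 0 (N(J) = -35 + 7*5 = -35 + 35 = 0)
u(C, V) = 20
x(S, G) = 20
-x(-86, 4) = -1*20 = -20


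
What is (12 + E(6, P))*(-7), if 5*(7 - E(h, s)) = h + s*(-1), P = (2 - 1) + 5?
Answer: -133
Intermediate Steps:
P = 6 (P = 1 + 5 = 6)
E(h, s) = 7 - h/5 + s/5 (E(h, s) = 7 - (h + s*(-1))/5 = 7 - (h - s)/5 = 7 + (-h/5 + s/5) = 7 - h/5 + s/5)
(12 + E(6, P))*(-7) = (12 + (7 - ⅕*6 + (⅕)*6))*(-7) = (12 + (7 - 6/5 + 6/5))*(-7) = (12 + 7)*(-7) = 19*(-7) = -133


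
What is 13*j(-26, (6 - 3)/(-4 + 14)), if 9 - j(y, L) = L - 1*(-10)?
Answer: -169/10 ≈ -16.900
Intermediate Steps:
j(y, L) = -1 - L (j(y, L) = 9 - (L - 1*(-10)) = 9 - (L + 10) = 9 - (10 + L) = 9 + (-10 - L) = -1 - L)
13*j(-26, (6 - 3)/(-4 + 14)) = 13*(-1 - (6 - 3)/(-4 + 14)) = 13*(-1 - 3/10) = 13*(-13/10) = -169/10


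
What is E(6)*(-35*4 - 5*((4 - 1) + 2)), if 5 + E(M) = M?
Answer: -165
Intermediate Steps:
E(M) = -5 + M
E(6)*(-35*4 - 5*((4 - 1) + 2)) = (-5 + 6)*(-35*4 - 5*((4 - 1) + 2)) = 1*(-140 - 5*(3 + 2)) = 1*(-140 - 5*5) = 1*(-140 - 25) = 1*(-165) = -165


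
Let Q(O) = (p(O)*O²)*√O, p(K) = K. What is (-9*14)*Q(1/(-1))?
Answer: 126*I ≈ 126.0*I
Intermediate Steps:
Q(O) = O^(7/2) (Q(O) = (O*O²)*√O = O³*√O = O^(7/2))
(-9*14)*Q(1/(-1)) = (-9*14)*(1/(-1))^(7/2) = -(-126)*I = 126*I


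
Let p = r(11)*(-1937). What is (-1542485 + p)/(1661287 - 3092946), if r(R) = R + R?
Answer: 1585099/1431659 ≈ 1.1072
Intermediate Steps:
r(R) = 2*R
p = -42614 (p = (2*11)*(-1937) = 22*(-1937) = -42614)
(-1542485 + p)/(1661287 - 3092946) = (-1542485 - 42614)/(1661287 - 3092946) = -1585099/(-1431659) = -1585099*(-1/1431659) = 1585099/1431659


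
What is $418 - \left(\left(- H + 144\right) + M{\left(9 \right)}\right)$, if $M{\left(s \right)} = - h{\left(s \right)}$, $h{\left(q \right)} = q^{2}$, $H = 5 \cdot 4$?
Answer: $375$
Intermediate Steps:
$H = 20$
$M{\left(s \right)} = - s^{2}$
$418 - \left(\left(- H + 144\right) + M{\left(9 \right)}\right) = 418 - \left(\left(\left(-1\right) 20 + 144\right) - 9^{2}\right) = 418 - \left(\left(-20 + 144\right) - 81\right) = 418 - \left(124 - 81\right) = 418 - 43 = 375$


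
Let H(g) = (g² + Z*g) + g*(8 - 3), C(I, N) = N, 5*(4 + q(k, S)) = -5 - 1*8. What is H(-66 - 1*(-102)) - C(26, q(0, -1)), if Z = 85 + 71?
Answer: 35493/5 ≈ 7098.6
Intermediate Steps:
q(k, S) = -33/5 (q(k, S) = -4 + (-5 - 1*8)/5 = -4 + (-5 - 8)/5 = -4 + (⅕)*(-13) = -4 - 13/5 = -33/5)
Z = 156
H(g) = g² + 161*g (H(g) = (g² + 156*g) + g*(8 - 3) = (g² + 156*g) + g*5 = (g² + 156*g) + 5*g = g² + 161*g)
H(-66 - 1*(-102)) - C(26, q(0, -1)) = (-66 - 1*(-102))*(161 + (-66 - 1*(-102))) - 1*(-33/5) = (-66 + 102)*(161 + (-66 + 102)) + 33/5 = 36*(161 + 36) + 33/5 = 36*197 + 33/5 = 7092 + 33/5 = 35493/5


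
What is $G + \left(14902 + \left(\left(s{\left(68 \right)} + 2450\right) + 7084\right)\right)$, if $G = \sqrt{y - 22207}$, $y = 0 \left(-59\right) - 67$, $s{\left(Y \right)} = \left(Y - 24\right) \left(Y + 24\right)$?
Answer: $28484 + i \sqrt{22274} \approx 28484.0 + 149.24 i$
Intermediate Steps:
$s{\left(Y \right)} = \left(-24 + Y\right) \left(24 + Y\right)$
$y = -67$ ($y = 0 - 67 = -67$)
$G = i \sqrt{22274}$ ($G = \sqrt{-67 - 22207} = \sqrt{-22274} = i \sqrt{22274} \approx 149.24 i$)
$G + \left(14902 + \left(\left(s{\left(68 \right)} + 2450\right) + 7084\right)\right) = i \sqrt{22274} + \left(14902 + \left(\left(\left(-576 + 68^{2}\right) + 2450\right) + 7084\right)\right) = i \sqrt{22274} + \left(14902 + \left(\left(\left(-576 + 4624\right) + 2450\right) + 7084\right)\right) = i \sqrt{22274} + \left(14902 + \left(\left(4048 + 2450\right) + 7084\right)\right) = i \sqrt{22274} + \left(14902 + \left(6498 + 7084\right)\right) = i \sqrt{22274} + \left(14902 + 13582\right) = i \sqrt{22274} + 28484 = 28484 + i \sqrt{22274}$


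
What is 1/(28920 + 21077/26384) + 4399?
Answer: 3356640950827/763046357 ≈ 4399.0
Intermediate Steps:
1/(28920 + 21077/26384) + 4399 = 1/(763046357/26384) + 4399 = 26384/763046357 + 4399 = 3356640950827/763046357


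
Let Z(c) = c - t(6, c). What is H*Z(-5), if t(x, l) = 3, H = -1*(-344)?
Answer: -2752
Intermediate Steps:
H = 344
Z(c) = -3 + c (Z(c) = c - 1*3 = c - 3 = -3 + c)
H*Z(-5) = 344*(-3 - 5) = 344*(-8) = -2752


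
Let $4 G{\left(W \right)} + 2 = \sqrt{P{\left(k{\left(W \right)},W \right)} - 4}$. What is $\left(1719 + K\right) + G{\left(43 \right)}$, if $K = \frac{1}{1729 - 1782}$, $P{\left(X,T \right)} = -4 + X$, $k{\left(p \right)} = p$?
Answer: $\frac{182159}{106} + \frac{\sqrt{35}}{4} \approx 1720.0$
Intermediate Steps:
$K = - \frac{1}{53}$ ($K = \frac{1}{-53} = - \frac{1}{53} \approx -0.018868$)
$G{\left(W \right)} = - \frac{1}{2} + \frac{\sqrt{-8 + W}}{4}$ ($G{\left(W \right)} = - \frac{1}{2} + \frac{\sqrt{\left(-4 + W\right) - 4}}{4} = - \frac{1}{2} + \frac{\sqrt{-8 + W}}{4}$)
$\left(1719 + K\right) + G{\left(43 \right)} = \left(1719 - \frac{1}{53}\right) - \left(\frac{1}{2} - \frac{\sqrt{-8 + 43}}{4}\right) = \frac{91106}{53} - \left(\frac{1}{2} - \frac{\sqrt{35}}{4}\right) = \frac{182159}{106} + \frac{\sqrt{35}}{4}$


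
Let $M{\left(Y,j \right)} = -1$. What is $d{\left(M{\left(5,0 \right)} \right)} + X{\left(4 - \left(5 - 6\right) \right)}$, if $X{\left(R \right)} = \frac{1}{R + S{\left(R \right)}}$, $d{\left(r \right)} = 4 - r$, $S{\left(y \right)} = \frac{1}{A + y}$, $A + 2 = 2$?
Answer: $\frac{135}{26} \approx 5.1923$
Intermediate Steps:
$A = 0$ ($A = -2 + 2 = 0$)
$S{\left(y \right)} = \frac{1}{y}$ ($S{\left(y \right)} = \frac{1}{0 + y} = \frac{1}{y}$)
$X{\left(R \right)} = \frac{1}{R + \frac{1}{R}}$
$d{\left(M{\left(5,0 \right)} \right)} + X{\left(4 - \left(5 - 6\right) \right)} = \left(4 - -1\right) + \frac{4 - \left(5 - 6\right)}{1 + \left(4 - \left(5 - 6\right)\right)^{2}} = \left(4 + 1\right) + \frac{4 - \left(5 - 6\right)}{1 + \left(4 - \left(5 - 6\right)\right)^{2}} = 5 + \frac{4 - -1}{1 + \left(4 - -1\right)^{2}} = 5 + \frac{4 + 1}{1 + \left(4 + 1\right)^{2}} = 5 + \frac{5}{1 + 5^{2}} = 5 + \frac{5}{1 + 25} = 5 + \frac{5}{26} = \frac{135}{26}$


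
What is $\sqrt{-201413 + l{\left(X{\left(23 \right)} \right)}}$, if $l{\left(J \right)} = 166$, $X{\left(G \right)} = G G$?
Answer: $i \sqrt{201247} \approx 448.61 i$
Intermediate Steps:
$X{\left(G \right)} = G^{2}$
$\sqrt{-201413 + l{\left(X{\left(23 \right)} \right)}} = \sqrt{-201413 + 166} = \sqrt{-201247} = i \sqrt{201247}$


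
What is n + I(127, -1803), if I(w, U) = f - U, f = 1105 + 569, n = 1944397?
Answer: 1947874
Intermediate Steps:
f = 1674
I(w, U) = 1674 - U
n + I(127, -1803) = 1944397 + (1674 - 1*(-1803)) = 1944397 + (1674 + 1803) = 1944397 + 3477 = 1947874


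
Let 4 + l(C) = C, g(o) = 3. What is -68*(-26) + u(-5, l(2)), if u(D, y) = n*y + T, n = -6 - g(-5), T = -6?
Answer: 1780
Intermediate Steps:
l(C) = -4 + C
n = -9 (n = -6 - 1*3 = -6 - 3 = -9)
u(D, y) = -6 - 9*y (u(D, y) = -9*y - 6 = -6 - 9*y)
-68*(-26) + u(-5, l(2)) = -68*(-26) + (-6 - 9*(-4 + 2)) = 1768 + (-6 - 9*(-2)) = 1768 + (-6 + 18) = 1768 + 12 = 1780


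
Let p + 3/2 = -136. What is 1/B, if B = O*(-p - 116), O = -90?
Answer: -1/1935 ≈ -0.00051680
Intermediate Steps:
p = -275/2 (p = -3/2 - 136 = -275/2 ≈ -137.50)
B = -1935 (B = -90*(-1*(-275/2) - 116) = -90*(275/2 - 116) = -90*43/2 = -1935)
1/B = 1/(-1935) = -1/1935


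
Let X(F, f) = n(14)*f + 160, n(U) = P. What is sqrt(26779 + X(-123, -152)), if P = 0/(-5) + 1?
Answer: sqrt(26787) ≈ 163.67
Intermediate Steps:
P = 1 (P = 0*(-1/5) + 1 = 0 + 1 = 1)
n(U) = 1
X(F, f) = 160 + f (X(F, f) = 1*f + 160 = f + 160 = 160 + f)
sqrt(26779 + X(-123, -152)) = sqrt(26779 + (160 - 152)) = sqrt(26779 + 8) = sqrt(26787)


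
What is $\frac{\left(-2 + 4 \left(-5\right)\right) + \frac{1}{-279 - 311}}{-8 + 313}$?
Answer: $- \frac{12981}{179950} \approx -0.072137$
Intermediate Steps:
$\frac{\left(-2 + 4 \left(-5\right)\right) + \frac{1}{-279 - 311}}{-8 + 313} = \frac{\left(-2 - 20\right) + \frac{1}{-590}}{305} = \left(-22 - \frac{1}{590}\right) \frac{1}{305} = \left(- \frac{12981}{590}\right) \frac{1}{305} = - \frac{12981}{179950}$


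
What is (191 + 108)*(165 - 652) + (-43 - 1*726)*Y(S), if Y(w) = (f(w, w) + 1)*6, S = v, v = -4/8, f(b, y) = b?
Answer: -147920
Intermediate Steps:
v = -1/2 (v = -4*1/8 = -1/2 ≈ -0.50000)
S = -1/2 ≈ -0.50000
Y(w) = 6 + 6*w (Y(w) = (w + 1)*6 = (1 + w)*6 = 6 + 6*w)
(191 + 108)*(165 - 652) + (-43 - 1*726)*Y(S) = (191 + 108)*(165 - 652) + (-43 - 1*726)*(6 + 6*(-1/2)) = 299*(-487) + (-43 - 726)*(6 - 3) = -145613 - 769*3 = -145613 - 2307 = -147920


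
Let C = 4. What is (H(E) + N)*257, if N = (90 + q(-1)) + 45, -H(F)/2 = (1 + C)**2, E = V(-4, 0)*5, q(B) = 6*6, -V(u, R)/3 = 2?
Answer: 31097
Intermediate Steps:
V(u, R) = -6 (V(u, R) = -3*2 = -6)
q(B) = 36
E = -30 (E = -6*5 = -30)
H(F) = -50 (H(F) = -2*(1 + 4)**2 = -2*5**2 = -2*25 = -50)
N = 171 (N = (90 + 36) + 45 = 126 + 45 = 171)
(H(E) + N)*257 = (-50 + 171)*257 = 121*257 = 31097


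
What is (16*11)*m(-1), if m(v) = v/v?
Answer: 176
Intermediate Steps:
m(v) = 1
(16*11)*m(-1) = (16*11)*1 = 176*1 = 176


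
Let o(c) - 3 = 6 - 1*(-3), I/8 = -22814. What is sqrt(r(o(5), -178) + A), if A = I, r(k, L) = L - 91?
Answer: 3*I*sqrt(20309) ≈ 427.53*I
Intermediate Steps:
I = -182512 (I = 8*(-22814) = -182512)
o(c) = 12 (o(c) = 3 + (6 - 1*(-3)) = 3 + (6 + 3) = 3 + 9 = 12)
r(k, L) = -91 + L
A = -182512
sqrt(r(o(5), -178) + A) = sqrt((-91 - 178) - 182512) = sqrt(-269 - 182512) = sqrt(-182781) = 3*I*sqrt(20309)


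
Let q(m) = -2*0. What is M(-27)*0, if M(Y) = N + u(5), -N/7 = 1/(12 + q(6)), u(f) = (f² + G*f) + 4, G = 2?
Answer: 0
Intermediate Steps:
q(m) = 0
u(f) = 4 + f² + 2*f (u(f) = (f² + 2*f) + 4 = 4 + f² + 2*f)
N = -7/12 (N = -7/(12 + 0) = -7/12 ≈ -0.58333)
M(Y) = 461/12 (M(Y) = -7/12 + (4 + 5² + 2*5) = -7/12 + (4 + 25 + 10) = -7/12 + 39 = 461/12)
M(-27)*0 = (461/12)*0 = 0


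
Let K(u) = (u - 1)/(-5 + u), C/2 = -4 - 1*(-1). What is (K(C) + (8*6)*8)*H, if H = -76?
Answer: -321556/11 ≈ -29232.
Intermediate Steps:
C = -6 (C = 2*(-4 - 1*(-1)) = 2*(-4 + 1) = 2*(-3) = -6)
K(u) = (-1 + u)/(-5 + u)
(K(C) + (8*6)*8)*H = ((-1 - 6)/(-5 - 6) + (8*6)*8)*(-76) = (-7/(-11) + 48*8)*(-76) = (-1/11*(-7) + 384)*(-76) = (7/11 + 384)*(-76) = (4231/11)*(-76) = -321556/11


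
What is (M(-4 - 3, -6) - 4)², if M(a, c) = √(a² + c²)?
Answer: (4 - √85)² ≈ 27.244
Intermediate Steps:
(M(-4 - 3, -6) - 4)² = (√((-4 - 3)² + (-6)²) - 4)² = (√((-7)² + 36) - 4)² = (√(49 + 36) - 4)² = (√85 - 4)² = (-4 + √85)²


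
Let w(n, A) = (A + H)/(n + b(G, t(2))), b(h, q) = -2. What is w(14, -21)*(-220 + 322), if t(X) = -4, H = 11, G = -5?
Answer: -85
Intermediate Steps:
w(n, A) = (11 + A)/(-2 + n) (w(n, A) = (A + 11)/(n - 2) = (11 + A)/(-2 + n))
w(14, -21)*(-220 + 322) = ((11 - 21)/(-2 + 14))*(-220 + 322) = (-10/12)*102 = ((1/12)*(-10))*102 = -5/6*102 = -85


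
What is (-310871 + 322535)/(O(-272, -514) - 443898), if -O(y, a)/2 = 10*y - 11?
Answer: -2916/109609 ≈ -0.026604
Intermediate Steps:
O(y, a) = 22 - 20*y (O(y, a) = -2*(10*y - 11) = -2*(-11 + 10*y) = 22 - 20*y)
(-310871 + 322535)/(O(-272, -514) - 443898) = (-310871 + 322535)/((22 - 20*(-272)) - 443898) = 11664/((22 + 5440) - 443898) = 11664/(5462 - 443898) = 11664/(-438436) = 11664*(-1/438436) = -2916/109609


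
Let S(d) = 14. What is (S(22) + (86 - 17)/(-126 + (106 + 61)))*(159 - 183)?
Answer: -15432/41 ≈ -376.39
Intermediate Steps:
(S(22) + (86 - 17)/(-126 + (106 + 61)))*(159 - 183) = (14 + (86 - 17)/(-126 + (106 + 61)))*(159 - 183) = (14 + 69/(-126 + 167))*(-24) = (14 + 69/41)*(-24) = (643/41)*(-24) = -15432/41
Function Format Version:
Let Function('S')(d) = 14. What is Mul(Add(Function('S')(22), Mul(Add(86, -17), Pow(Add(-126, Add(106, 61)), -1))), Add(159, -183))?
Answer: Rational(-15432, 41) ≈ -376.39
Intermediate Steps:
Mul(Add(Function('S')(22), Mul(Add(86, -17), Pow(Add(-126, Add(106, 61)), -1))), Add(159, -183)) = Mul(Add(14, Mul(Add(86, -17), Pow(Add(-126, Add(106, 61)), -1))), Add(159, -183)) = Mul(Add(14, Mul(69, Pow(Add(-126, 167), -1))), -24) = Mul(Add(14, Mul(69, Pow(41, -1))), -24) = Mul(Add(14, Mul(69, Rational(1, 41))), -24) = Mul(Add(14, Rational(69, 41)), -24) = Mul(Rational(643, 41), -24) = Rational(-15432, 41)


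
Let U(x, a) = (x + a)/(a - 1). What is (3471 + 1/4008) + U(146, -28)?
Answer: 402968357/116232 ≈ 3466.9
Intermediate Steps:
U(x, a) = (a + x)/(-1 + a)
(3471 + 1/4008) + U(146, -28) = (3471 + 1/4008) + (-28 + 146)/(-1 - 28) = (3471 + 1/4008) + 118/(-29) = 13911769/4008 - 1/29*118 = 13911769/4008 - 118/29 = 402968357/116232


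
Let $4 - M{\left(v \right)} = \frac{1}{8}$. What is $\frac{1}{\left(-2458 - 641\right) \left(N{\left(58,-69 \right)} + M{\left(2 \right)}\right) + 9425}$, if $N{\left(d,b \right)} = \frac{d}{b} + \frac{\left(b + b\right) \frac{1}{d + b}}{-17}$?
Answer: $\frac{34408}{79423783} \approx 0.00043322$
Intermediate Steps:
$M{\left(v \right)} = \frac{31}{8}$ ($M{\left(v \right)} = 4 - \frac{1}{8} = \frac{31}{8}$)
$N{\left(d,b \right)} = \frac{d}{b} - \frac{2 b}{17 \left(b + d\right)}$ ($N{\left(d,b \right)} = \frac{d}{b} + \frac{2 b}{b + d} \left(- \frac{1}{17}\right) = \frac{d}{b} - \frac{2 b}{17 \left(b + d\right)}$)
$\frac{1}{\left(-2458 - 641\right) \left(N{\left(58,-69 \right)} + M{\left(2 \right)}\right) + 9425} = \frac{1}{\left(-2458 - 641\right) \left(\frac{58^{2} - \frac{2 \left(-69\right)^{2}}{17} - 4002}{\left(-69\right) \left(-69 + 58\right)} + \frac{31}{8}\right) + 9425} = \frac{1}{- 3099 \left(- \frac{3364 - \frac{9522}{17} - 4002}{69 \left(-11\right)} + \frac{31}{8}\right) + 9425} = \frac{1}{- 3099 \left(\left(- \frac{1}{69}\right) \left(- \frac{1}{11}\right) \left(3364 - \frac{9522}{17} - 4002\right) + \frac{31}{8}\right) + 9425} = \frac{1}{- 3099 \left(\left(- \frac{1}{69}\right) \left(- \frac{1}{11}\right) \left(- \frac{20368}{17}\right) + \frac{31}{8}\right) + 9425} = \frac{1}{- 3099 \left(- \frac{20368}{12903} + \frac{31}{8}\right) + 9425} = \frac{1}{\left(-3099\right) \frac{237049}{103224} + 9425} = \frac{1}{- \frac{244871617}{34408} + 9425} = \frac{1}{\frac{79423783}{34408}} = \frac{34408}{79423783}$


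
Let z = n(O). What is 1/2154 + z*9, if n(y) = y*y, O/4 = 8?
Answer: 19851265/2154 ≈ 9216.0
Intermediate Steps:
O = 32 (O = 4*8 = 32)
n(y) = y**2
z = 1024 (z = 32**2 = 1024)
1/2154 + z*9 = 1/2154 + 1024*9 = 1/2154 + 9216 = 19851265/2154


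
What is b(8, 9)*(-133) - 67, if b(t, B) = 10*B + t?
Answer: -13101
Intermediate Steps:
b(t, B) = t + 10*B
b(8, 9)*(-133) - 67 = (8 + 10*9)*(-133) - 67 = (8 + 90)*(-133) - 67 = 98*(-133) - 67 = -13034 - 67 = -13101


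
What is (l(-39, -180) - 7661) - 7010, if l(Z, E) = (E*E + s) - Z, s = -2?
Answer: 17766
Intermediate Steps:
l(Z, E) = -2 + E**2 - Z (l(Z, E) = (E*E - 2) - Z = (E**2 - 2) - Z = (-2 + E**2) - Z = -2 + E**2 - Z)
(l(-39, -180) - 7661) - 7010 = ((-2 + (-180)**2 - 1*(-39)) - 7661) - 7010 = ((-2 + 32400 + 39) - 7661) - 7010 = (32437 - 7661) - 7010 = 24776 - 7010 = 17766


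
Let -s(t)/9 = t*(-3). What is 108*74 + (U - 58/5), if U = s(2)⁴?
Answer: 42555182/5 ≈ 8.5110e+6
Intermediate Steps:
s(t) = 27*t (s(t) = -9*t*(-3) = -(-27)*t = 27*t)
U = 8503056 (U = (27*2)⁴ = 54⁴ = 8503056)
108*74 + (U - 58/5) = 108*74 + (8503056 - 58/5) = 7992 + (8503056 - 58/5) = 7992 + 42515222/5 = 42555182/5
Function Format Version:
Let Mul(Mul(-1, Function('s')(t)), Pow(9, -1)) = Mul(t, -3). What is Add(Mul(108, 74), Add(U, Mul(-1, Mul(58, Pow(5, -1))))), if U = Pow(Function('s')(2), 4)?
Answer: Rational(42555182, 5) ≈ 8.5110e+6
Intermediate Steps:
Function('s')(t) = Mul(27, t) (Function('s')(t) = Mul(-9, Mul(t, -3)) = Mul(-9, Mul(-3, t)) = Mul(27, t))
U = 8503056 (U = Pow(Mul(27, 2), 4) = Pow(54, 4) = 8503056)
Add(Mul(108, 74), Add(U, Mul(-1, Mul(58, Pow(5, -1))))) = Add(Mul(108, 74), Add(8503056, Mul(-1, Mul(58, Pow(5, -1))))) = Add(7992, Add(8503056, Mul(-1, Mul(58, Rational(1, 5))))) = Add(7992, Add(8503056, Mul(-1, Rational(58, 5)))) = Add(7992, Add(8503056, Rational(-58, 5))) = Add(7992, Rational(42515222, 5)) = Rational(42555182, 5)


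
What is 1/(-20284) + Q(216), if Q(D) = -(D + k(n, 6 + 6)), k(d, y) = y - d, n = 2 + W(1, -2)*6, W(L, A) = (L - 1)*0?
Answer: -4584185/20284 ≈ -226.00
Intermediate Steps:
W(L, A) = 0 (W(L, A) = (-1 + L)*0 = 0)
n = 2 (n = 2 + 0*6 = 2 + 0 = 2)
Q(D) = -10 - D (Q(D) = -(D + ((6 + 6) - 1*2)) = -(D + (12 - 2)) = -(D + 10) = -(10 + D) = -10 - D)
1/(-20284) + Q(216) = 1/(-20284) + (-10 - 1*216) = -1/20284 + (-10 - 216) = -1/20284 - 226 = -4584185/20284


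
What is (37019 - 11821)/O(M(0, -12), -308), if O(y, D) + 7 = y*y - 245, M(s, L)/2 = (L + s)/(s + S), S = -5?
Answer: -314975/2862 ≈ -110.05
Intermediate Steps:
M(s, L) = 2*(L + s)/(-5 + s) (M(s, L) = 2*((L + s)/(s - 5)) = 2*((L + s)/(-5 + s)) = 2*(L + s)/(-5 + s))
O(y, D) = -252 + y² (O(y, D) = -7 + (y*y - 245) = -7 + (y² - 245) = -7 + (-245 + y²) = -252 + y²)
(37019 - 11821)/O(M(0, -12), -308) = (37019 - 11821)/(-252 + (2*(-12 + 0)/(-5 + 0))²) = 25198/(-252 + (2*(-12)/(-5))²) = 25198/(-252 + (2*(-⅕)*(-12))²) = 25198/(-252 + (24/5)²) = 25198/(-252 + 576/25) = 25198/(-5724/25) = 25198*(-25/5724) = -314975/2862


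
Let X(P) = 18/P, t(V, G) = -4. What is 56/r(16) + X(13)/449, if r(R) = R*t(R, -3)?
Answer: -40715/46696 ≈ -0.87192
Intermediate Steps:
r(R) = -4*R (r(R) = R*(-4) = -4*R)
56/r(16) + X(13)/449 = 56/((-4*16)) + (18/13)/449 = 56/(-64) + (18*(1/13))*(1/449) = 56*(-1/64) + (18/13)*(1/449) = -7/8 + 18/5837 = -40715/46696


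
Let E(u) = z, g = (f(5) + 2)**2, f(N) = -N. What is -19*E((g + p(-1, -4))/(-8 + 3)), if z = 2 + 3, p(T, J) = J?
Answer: -95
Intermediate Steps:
g = 9 (g = (-1*5 + 2)**2 = (-5 + 2)**2 = (-3)**2 = 9)
z = 5
E(u) = 5
-19*E((g + p(-1, -4))/(-8 + 3)) = -19*5 = -95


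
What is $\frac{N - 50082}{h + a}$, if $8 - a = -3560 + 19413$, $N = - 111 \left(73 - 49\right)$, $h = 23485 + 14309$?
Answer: $- \frac{52746}{21949} \approx -2.4031$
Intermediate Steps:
$h = 37794$
$N = -2664$ ($N = \left(-111\right) 24 = -2664$)
$a = -15845$ ($a = 8 - \left(-3560 + 19413\right) = 8 - 15853 = -15845$)
$\frac{N - 50082}{h + a} = \frac{-2664 - 50082}{37794 - 15845} = - \frac{52746}{21949}$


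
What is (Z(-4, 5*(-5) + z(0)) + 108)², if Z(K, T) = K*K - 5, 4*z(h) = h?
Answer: 14161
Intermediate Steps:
z(h) = h/4
Z(K, T) = -5 + K² (Z(K, T) = K² - 5 = -5 + K²)
(Z(-4, 5*(-5) + z(0)) + 108)² = ((-5 + (-4)²) + 108)² = ((-5 + 16) + 108)² = (11 + 108)² = 119² = 14161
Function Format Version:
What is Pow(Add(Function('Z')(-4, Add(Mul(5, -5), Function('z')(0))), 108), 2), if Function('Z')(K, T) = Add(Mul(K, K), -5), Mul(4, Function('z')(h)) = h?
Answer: 14161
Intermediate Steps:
Function('z')(h) = Mul(Rational(1, 4), h)
Function('Z')(K, T) = Add(-5, Pow(K, 2)) (Function('Z')(K, T) = Add(Pow(K, 2), -5) = Add(-5, Pow(K, 2)))
Pow(Add(Function('Z')(-4, Add(Mul(5, -5), Function('z')(0))), 108), 2) = Pow(Add(Add(-5, Pow(-4, 2)), 108), 2) = Pow(Add(Add(-5, 16), 108), 2) = Pow(Add(11, 108), 2) = Pow(119, 2) = 14161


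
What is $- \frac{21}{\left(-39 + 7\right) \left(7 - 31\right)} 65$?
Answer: $- \frac{455}{256} \approx -1.7773$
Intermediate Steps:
$- \frac{21}{\left(-39 + 7\right) \left(7 - 31\right)} 65 = - \frac{21}{\left(-32\right) \left(-24\right)} 65 = - \frac{21}{768} \cdot 65 = \left(-21\right) \frac{1}{768} \cdot 65 = \left(- \frac{7}{256}\right) 65 = - \frac{455}{256}$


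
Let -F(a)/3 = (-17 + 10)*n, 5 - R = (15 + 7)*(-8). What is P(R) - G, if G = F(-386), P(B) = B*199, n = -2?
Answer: 36061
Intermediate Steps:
R = 181 (R = 5 - (15 + 7)*(-8) = 5 - 22*(-8) = 5 - 1*(-176) = 5 + 176 = 181)
P(B) = 199*B
F(a) = -42 (F(a) = -3*(-17 + 10)*(-2) = -(-21)*(-2) = -3*14 = -42)
G = -42
P(R) - G = 199*181 - 1*(-42) = 36019 + 42 = 36061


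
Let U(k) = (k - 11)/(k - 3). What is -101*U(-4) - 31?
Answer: -1732/7 ≈ -247.43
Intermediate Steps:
U(k) = (-11 + k)/(-3 + k)
-101*U(-4) - 31 = -101*(-11 - 4)/(-3 - 4) - 31 = -101*(-15)/(-7) - 31 = -(-101)*(-15)/7 - 31 = -101*15/7 - 31 = -1515/7 - 31 = -1732/7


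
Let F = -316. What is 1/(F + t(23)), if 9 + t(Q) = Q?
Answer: -1/302 ≈ -0.0033113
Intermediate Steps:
t(Q) = -9 + Q
1/(F + t(23)) = 1/(-316 + (-9 + 23)) = 1/(-316 + 14) = 1/(-302) = -1/302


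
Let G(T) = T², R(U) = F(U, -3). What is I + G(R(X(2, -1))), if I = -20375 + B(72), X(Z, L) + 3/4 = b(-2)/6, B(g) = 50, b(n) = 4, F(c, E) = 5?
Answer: -20300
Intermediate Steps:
X(Z, L) = -1/12 (X(Z, L) = -¾ + 4/6 = -¾ + 4*(⅙) = -¾ + ⅔ = -1/12)
R(U) = 5
I = -20325 (I = -20375 + 50 = -20325)
I + G(R(X(2, -1))) = -20325 + 5² = -20325 + 25 = -20300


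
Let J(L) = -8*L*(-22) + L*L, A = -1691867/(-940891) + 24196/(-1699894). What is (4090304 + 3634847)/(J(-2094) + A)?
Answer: 126078797148616823/65548167184322135 ≈ 1.9235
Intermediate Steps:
A = 29114579219/16320560873 (A = -1691867*(-1/940891) + 24196*(-1/1699894) = 1691867/940891 - 12098/849947 = 29114579219/16320560873 ≈ 1.7839)
J(L) = L**2 + 176*L (J(L) = 176*L + L**2 = L**2 + 176*L)
(4090304 + 3634847)/(J(-2094) + A) = (4090304 + 3634847)/(-2094*(176 - 2094) + 29114579219/16320560873) = 7725151/(-2094*(-1918) + 29114579219/16320560873) = 7725151/(4016292 + 29114579219/16320560873) = 7725151/(65548167184322135/16320560873) = 7725151*(16320560873/65548167184322135) = 126078797148616823/65548167184322135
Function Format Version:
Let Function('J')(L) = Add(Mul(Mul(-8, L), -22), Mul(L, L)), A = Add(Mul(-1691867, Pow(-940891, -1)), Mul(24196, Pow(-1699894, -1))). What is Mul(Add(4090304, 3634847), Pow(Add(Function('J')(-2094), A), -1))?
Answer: Rational(126078797148616823, 65548167184322135) ≈ 1.9235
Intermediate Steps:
A = Rational(29114579219, 16320560873) (A = Add(Mul(-1691867, Rational(-1, 940891)), Mul(24196, Rational(-1, 1699894))) = Add(Rational(1691867, 940891), Rational(-12098, 849947)) = Rational(29114579219, 16320560873) ≈ 1.7839)
Function('J')(L) = Add(Pow(L, 2), Mul(176, L)) (Function('J')(L) = Add(Mul(176, L), Pow(L, 2)) = Add(Pow(L, 2), Mul(176, L)))
Mul(Add(4090304, 3634847), Pow(Add(Function('J')(-2094), A), -1)) = Mul(Add(4090304, 3634847), Pow(Add(Mul(-2094, Add(176, -2094)), Rational(29114579219, 16320560873)), -1)) = Mul(7725151, Pow(Add(Mul(-2094, -1918), Rational(29114579219, 16320560873)), -1)) = Mul(7725151, Pow(Add(4016292, Rational(29114579219, 16320560873)), -1)) = Mul(7725151, Pow(Rational(65548167184322135, 16320560873), -1)) = Mul(7725151, Rational(16320560873, 65548167184322135)) = Rational(126078797148616823, 65548167184322135)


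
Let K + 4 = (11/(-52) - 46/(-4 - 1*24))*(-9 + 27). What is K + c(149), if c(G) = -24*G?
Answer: -646871/182 ≈ -3554.2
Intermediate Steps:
K = 3961/182 (K = -4 + (11/(-52) - 46/(-4 - 1*24))*(-9 + 27) = -4 + (11*(-1/52) - 46/(-4 - 24))*18 = -4 + (-11/52 - 46/(-28))*18 = -4 + (-11/52 - 46*(-1/28))*18 = -4 + (-11/52 + 23/14)*18 = -4 + (521/364)*18 = -4 + 4689/182 = 3961/182 ≈ 21.764)
K + c(149) = 3961/182 - 24*149 = 3961/182 - 3576 = -646871/182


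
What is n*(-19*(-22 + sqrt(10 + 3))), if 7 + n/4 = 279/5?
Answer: 407968/5 - 18544*sqrt(13)/5 ≈ 68221.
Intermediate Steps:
n = 976/5 (n = -28 + 4*(279/5) = -28 + 1116/5 = 976/5 ≈ 195.20)
n*(-19*(-22 + sqrt(10 + 3))) = 976*(-19*(-22 + sqrt(10 + 3)))/5 = 976*(-19*(-22 + sqrt(13)))/5 = 976*(418 - 19*sqrt(13))/5 = 407968/5 - 18544*sqrt(13)/5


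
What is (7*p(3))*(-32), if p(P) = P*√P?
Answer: -672*√3 ≈ -1163.9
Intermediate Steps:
p(P) = P^(3/2)
(7*p(3))*(-32) = (7*3^(3/2))*(-32) = (7*(3*√3))*(-32) = (21*√3)*(-32) = -672*√3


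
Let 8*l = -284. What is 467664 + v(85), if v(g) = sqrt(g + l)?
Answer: 467664 + 3*sqrt(22)/2 ≈ 4.6767e+5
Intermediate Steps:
l = -71/2 (l = (1/8)*(-284) = -71/2 ≈ -35.500)
v(g) = sqrt(-71/2 + g) (v(g) = sqrt(g - 71/2) = sqrt(-71/2 + g))
467664 + v(85) = 467664 + sqrt(-142 + 4*85)/2 = 467664 + sqrt(-142 + 340)/2 = 467664 + sqrt(198)/2 = 467664 + (3*sqrt(22))/2 = 467664 + 3*sqrt(22)/2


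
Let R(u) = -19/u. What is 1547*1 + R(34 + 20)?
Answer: 83519/54 ≈ 1546.6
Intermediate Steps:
1547*1 + R(34 + 20) = 1547*1 - 19/(34 + 20) = 1547 - 19/54 = 83519/54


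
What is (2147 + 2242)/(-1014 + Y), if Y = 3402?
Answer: 1463/796 ≈ 1.8379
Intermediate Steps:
(2147 + 2242)/(-1014 + Y) = (2147 + 2242)/(-1014 + 3402) = 4389/2388 = 4389*(1/2388) = 1463/796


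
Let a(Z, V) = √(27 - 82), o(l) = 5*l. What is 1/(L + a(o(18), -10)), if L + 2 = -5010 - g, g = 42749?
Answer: -47761/2281113176 - I*√55/2281113176 ≈ -2.0938e-5 - 3.2511e-9*I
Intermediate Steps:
a(Z, V) = I*√55 (a(Z, V) = √(-55) = I*√55)
L = -47761 (L = -2 + (-5010 - 1*42749) = -2 + (-5010 - 42749) = -2 - 47759 = -47761)
1/(L + a(o(18), -10)) = 1/(-47761 + I*√55)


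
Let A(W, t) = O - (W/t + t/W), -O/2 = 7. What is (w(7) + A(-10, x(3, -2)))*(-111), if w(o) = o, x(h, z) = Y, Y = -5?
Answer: 2109/2 ≈ 1054.5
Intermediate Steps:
O = -14 (O = -2*7 = -14)
x(h, z) = -5
A(W, t) = -14 - W/t - t/W (A(W, t) = -14 - (W/t + t/W) = -14 + (-W/t - t/W) = -14 - W/t - t/W)
(w(7) + A(-10, x(3, -2)))*(-111) = (7 + (-14 - 1*(-10)/(-5) - 1*(-5)/(-10)))*(-111) = (7 + (-14 - 1*(-10)*(-1/5) - 1*(-5)*(-1/10)))*(-111) = (7 + (-14 - 2 - 1/2))*(-111) = (7 - 33/2)*(-111) = -19/2*(-111) = 2109/2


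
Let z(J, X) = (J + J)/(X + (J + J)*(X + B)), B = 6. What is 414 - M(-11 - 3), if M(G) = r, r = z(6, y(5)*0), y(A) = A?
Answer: 2483/6 ≈ 413.83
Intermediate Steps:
z(J, X) = 2*J/(X + 2*J*(6 + X)) (z(J, X) = (J + J)/(X + (J + J)*(X + 6)) = (2*J)/(X + (2*J)*(6 + X)) = (2*J)/(X + 2*J*(6 + X)) = 2*J/(X + 2*J*(6 + X)))
r = 1/6 (r = 2*6/(5*0 + 12*6 + 2*6*(5*0)) = 2*6/(0 + 72 + 2*6*0) = 2*6/(0 + 72 + 0) = 2*6/72 = 2*6*(1/72) = 1/6 ≈ 0.16667)
M(G) = 1/6
414 - M(-11 - 3) = 414 - 1*1/6 = 414 - 1/6 = 2483/6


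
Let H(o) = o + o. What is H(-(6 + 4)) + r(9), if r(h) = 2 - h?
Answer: -27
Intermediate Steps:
H(o) = 2*o
H(-(6 + 4)) + r(9) = 2*(-(6 + 4)) + (2 - 1*9) = 2*(-1*10) + (2 - 9) = 2*(-10) - 7 = -20 - 7 = -27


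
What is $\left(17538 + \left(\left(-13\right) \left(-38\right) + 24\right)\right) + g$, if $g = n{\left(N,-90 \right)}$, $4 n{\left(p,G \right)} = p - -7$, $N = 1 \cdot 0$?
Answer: $\frac{72231}{4} \approx 18058.0$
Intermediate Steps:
$N = 0$
$n{\left(p,G \right)} = \frac{7}{4} + \frac{p}{4}$ ($n{\left(p,G \right)} = \frac{p - -7}{4} = \frac{p + 7}{4} = \frac{7 + p}{4} = \frac{7}{4} + \frac{p}{4}$)
$g = \frac{7}{4}$ ($g = \frac{7}{4} + \frac{1}{4} \cdot 0 = \frac{7}{4} + 0 = \frac{7}{4} \approx 1.75$)
$\left(17538 + \left(\left(-13\right) \left(-38\right) + 24\right)\right) + g = \left(17538 + \left(\left(-13\right) \left(-38\right) + 24\right)\right) + \frac{7}{4} = \left(17538 + \left(494 + 24\right)\right) + \frac{7}{4} = \left(17538 + 518\right) + \frac{7}{4} = 18056 + \frac{7}{4} = \frac{72231}{4}$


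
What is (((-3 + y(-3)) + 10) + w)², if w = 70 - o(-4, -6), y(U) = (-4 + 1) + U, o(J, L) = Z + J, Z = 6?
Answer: 4761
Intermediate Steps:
o(J, L) = 6 + J
y(U) = -3 + U
w = 68 (w = 70 - (6 - 4) = 70 - 1*2 = 70 - 2 = 68)
(((-3 + y(-3)) + 10) + w)² = (((-3 + (-3 - 3)) + 10) + 68)² = (((-3 - 6) + 10) + 68)² = ((-9 + 10) + 68)² = (1 + 68)² = 69² = 4761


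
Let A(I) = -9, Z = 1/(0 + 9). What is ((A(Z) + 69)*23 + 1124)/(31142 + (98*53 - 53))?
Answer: 2504/36283 ≈ 0.069013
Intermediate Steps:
Z = 1/9 ≈ 0.11111
((A(Z) + 69)*23 + 1124)/(31142 + (98*53 - 53)) = ((-9 + 69)*23 + 1124)/(31142 + (98*53 - 53)) = (60*23 + 1124)/(31142 + (5194 - 53)) = (1380 + 1124)/(31142 + 5141) = 2504/36283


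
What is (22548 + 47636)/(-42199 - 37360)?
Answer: -70184/79559 ≈ -0.88216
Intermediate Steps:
(22548 + 47636)/(-42199 - 37360) = 70184/(-79559) = 70184*(-1/79559) = -70184/79559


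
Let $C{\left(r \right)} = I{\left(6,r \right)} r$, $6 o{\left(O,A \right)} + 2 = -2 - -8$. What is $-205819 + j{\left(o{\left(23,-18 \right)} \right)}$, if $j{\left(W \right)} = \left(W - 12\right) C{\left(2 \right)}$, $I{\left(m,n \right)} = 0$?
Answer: $-205819$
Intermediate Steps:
$o{\left(O,A \right)} = \frac{2}{3}$ ($o{\left(O,A \right)} = - \frac{1}{3} + \frac{-2 - -8}{6} = - \frac{1}{3} + \frac{-2 + 8}{6} = - \frac{1}{3} + \frac{1}{6} \cdot 6 = - \frac{1}{3} + 1 = \frac{2}{3}$)
$C{\left(r \right)} = 0$ ($C{\left(r \right)} = 0 r = 0$)
$j{\left(W \right)} = 0$ ($j{\left(W \right)} = \left(W - 12\right) 0 = \left(-12 + W\right) 0 = 0$)
$-205819 + j{\left(o{\left(23,-18 \right)} \right)} = -205819 + 0 = -205819$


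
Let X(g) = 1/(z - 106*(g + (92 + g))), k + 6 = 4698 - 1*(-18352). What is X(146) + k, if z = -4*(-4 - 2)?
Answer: 937429919/40680 ≈ 23044.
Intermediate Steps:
k = 23044 (k = -6 + (4698 - 1*(-18352)) = -6 + (4698 + 18352) = -6 + 23050 = 23044)
z = 24 (z = -4*(-6) = 24)
X(g) = 1/(-9728 - 212*g) (X(g) = 1/(24 - 106*(g + (92 + g))) = 1/(24 - 106*(92 + 2*g)) = 1/(24 + (-9752 - 212*g)) = 1/(-9728 - 212*g))
X(146) + k = -1/(9728 + 212*146) + 23044 = -1/(9728 + 30952) + 23044 = -1/40680 + 23044 = 937429919/40680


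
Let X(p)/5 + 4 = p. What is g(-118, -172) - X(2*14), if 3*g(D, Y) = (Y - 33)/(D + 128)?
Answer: -761/6 ≈ -126.83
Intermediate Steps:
X(p) = -20 + 5*p
g(D, Y) = (-33 + Y)/(3*(128 + D)) (g(D, Y) = ((Y - 33)/(D + 128))/3 = ((-33 + Y)/(128 + D))/3 = (-33 + Y)/(3*(128 + D)))
g(-118, -172) - X(2*14) = (-33 - 172)/(3*(128 - 118)) - (-20 + 5*(2*14)) = (⅓)*(-205)/10 - (-20 + 5*28) = (⅓)*(⅒)*(-205) - (-20 + 140) = -41/6 - 1*120 = -41/6 - 120 = -761/6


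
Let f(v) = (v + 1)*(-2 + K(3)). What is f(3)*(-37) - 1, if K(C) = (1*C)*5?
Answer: -1925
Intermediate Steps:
K(C) = 5*C (K(C) = C*5 = 5*C)
f(v) = 13 + 13*v (f(v) = (v + 1)*(-2 + 5*3) = (1 + v)*(-2 + 15) = (1 + v)*13 = 13 + 13*v)
f(3)*(-37) - 1 = (13 + 13*3)*(-37) - 1 = (13 + 39)*(-37) - 1 = 52*(-37) - 1 = -1924 - 1 = -1925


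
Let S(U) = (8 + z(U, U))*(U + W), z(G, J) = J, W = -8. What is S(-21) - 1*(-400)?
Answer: 777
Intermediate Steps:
S(U) = (-8 + U)*(8 + U) (S(U) = (8 + U)*(U - 8) = (8 + U)*(-8 + U) = (-8 + U)*(8 + U))
S(-21) - 1*(-400) = (-64 + (-21)²) - 1*(-400) = (-64 + 441) + 400 = 377 + 400 = 777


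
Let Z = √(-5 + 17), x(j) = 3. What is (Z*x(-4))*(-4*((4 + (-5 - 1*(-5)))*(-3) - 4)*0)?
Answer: 0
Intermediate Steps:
Z = 2*√3 (Z = √12 = 2*√3 ≈ 3.4641)
(Z*x(-4))*(-4*((4 + (-5 - 1*(-5)))*(-3) - 4)*0) = ((2*√3)*3)*(-4*((4 + (-5 - 1*(-5)))*(-3) - 4)*0) = (6*√3)*(-4*((4 + (-5 + 5))*(-3) - 4)*0) = (6*√3)*(-4*((4 + 0)*(-3) - 4)*0) = (6*√3)*(-4*(4*(-3) - 4)*0) = (6*√3)*(-4*(-12 - 4)*0) = (6*√3)*(-(-64)*0) = (6*√3)*(-4*0) = (6*√3)*0 = 0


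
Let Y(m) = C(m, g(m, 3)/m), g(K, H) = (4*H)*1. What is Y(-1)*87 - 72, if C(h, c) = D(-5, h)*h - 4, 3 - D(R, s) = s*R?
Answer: -246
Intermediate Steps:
D(R, s) = 3 - R*s (D(R, s) = 3 - s*R = 3 - R*s)
g(K, H) = 4*H
C(h, c) = -4 + h*(3 + 5*h) (C(h, c) = (3 - 1*(-5)*h)*h - 4 = (3 + 5*h)*h - 4 = h*(3 + 5*h) - 4 = -4 + h*(3 + 5*h))
Y(m) = -4 + m*(3 + 5*m)
Y(-1)*87 - 72 = (-4 - (3 + 5*(-1)))*87 - 72 = (-4 - (3 - 5))*87 - 72 = (-4 - 1*(-2))*87 - 72 = (-4 + 2)*87 - 72 = -2*87 - 72 = -174 - 72 = -246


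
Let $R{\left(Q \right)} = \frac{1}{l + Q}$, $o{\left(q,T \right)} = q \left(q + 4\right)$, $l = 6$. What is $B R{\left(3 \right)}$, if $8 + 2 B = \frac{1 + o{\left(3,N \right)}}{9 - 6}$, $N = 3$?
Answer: $- \frac{1}{27} \approx -0.037037$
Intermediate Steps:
$o{\left(q,T \right)} = q \left(4 + q\right)$
$R{\left(Q \right)} = \frac{1}{6 + Q}$
$B = - \frac{1}{3}$ ($B = -4 + \frac{\left(1 + 3 \left(4 + 3\right)\right) \frac{1}{9 - 6}}{2} = -4 + \frac{\left(1 + 3 \cdot 7\right) \frac{1}{3}}{2} = -4 + \frac{\left(1 + 21\right) \frac{1}{3}}{2} = -4 + \frac{22 \cdot \frac{1}{3}}{2} = -4 + \frac{1}{2} \cdot \frac{22}{3} = -4 + \frac{11}{3} = - \frac{1}{3} \approx -0.33333$)
$B R{\left(3 \right)} = - \frac{1}{3 \left(6 + 3\right)} = - \frac{1}{3 \cdot 9} = \left(- \frac{1}{3}\right) \frac{1}{9} = - \frac{1}{27}$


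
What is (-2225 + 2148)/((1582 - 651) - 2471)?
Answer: 1/20 ≈ 0.050000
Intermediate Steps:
(-2225 + 2148)/((1582 - 651) - 2471) = -77/(931 - 2471) = -77/(-1540) = -77*(-1/1540) = 1/20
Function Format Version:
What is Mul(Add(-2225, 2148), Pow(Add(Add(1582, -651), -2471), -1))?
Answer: Rational(1, 20) ≈ 0.050000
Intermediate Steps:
Mul(Add(-2225, 2148), Pow(Add(Add(1582, -651), -2471), -1)) = Mul(-77, Pow(Add(931, -2471), -1)) = Mul(-77, Pow(-1540, -1)) = Mul(-77, Rational(-1, 1540)) = Rational(1, 20)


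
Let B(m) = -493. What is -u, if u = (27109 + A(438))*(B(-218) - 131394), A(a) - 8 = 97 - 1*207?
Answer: 3561872209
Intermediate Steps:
A(a) = -102 (A(a) = 8 + (97 - 1*207) = 8 + (97 - 207) = 8 - 110 = -102)
u = -3561872209 (u = (27109 - 102)*(-493 - 131394) = 27007*(-131887) = -3561872209)
-u = -1*(-3561872209) = 3561872209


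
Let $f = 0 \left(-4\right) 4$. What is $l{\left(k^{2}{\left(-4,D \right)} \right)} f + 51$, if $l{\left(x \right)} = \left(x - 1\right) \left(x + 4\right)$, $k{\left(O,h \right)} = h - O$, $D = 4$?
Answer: $51$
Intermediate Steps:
$l{\left(x \right)} = \left(-1 + x\right) \left(4 + x\right)$
$f = 0$ ($f = 0 \cdot 4 = 0$)
$l{\left(k^{2}{\left(-4,D \right)} \right)} f + 51 = \left(-4 + \left(\left(4 - -4\right)^{2}\right)^{2} + 3 \left(4 - -4\right)^{2}\right) 0 + 51 = \left(-4 + \left(\left(4 + 4\right)^{2}\right)^{2} + 3 \left(4 + 4\right)^{2}\right) 0 + 51 = \left(-4 + \left(8^{2}\right)^{2} + 3 \cdot 8^{2}\right) 0 + 51 = \left(-4 + 64^{2} + 3 \cdot 64\right) 0 + 51 = \left(-4 + 4096 + 192\right) 0 + 51 = 4284 \cdot 0 + 51 = 0 + 51 = 51$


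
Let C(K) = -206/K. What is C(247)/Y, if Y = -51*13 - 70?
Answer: 206/181051 ≈ 0.0011378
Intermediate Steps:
Y = -733 (Y = -663 - 70 = -733)
C(247)/Y = -206/247/(-733) = -206*1/247*(-1/733) = -206/247*(-1/733) = 206/181051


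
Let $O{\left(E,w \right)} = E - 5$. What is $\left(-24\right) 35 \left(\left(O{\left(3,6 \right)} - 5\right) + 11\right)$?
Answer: $-3360$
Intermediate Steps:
$O{\left(E,w \right)} = -5 + E$
$\left(-24\right) 35 \left(\left(O{\left(3,6 \right)} - 5\right) + 11\right) = \left(-24\right) 35 \left(\left(\left(-5 + 3\right) - 5\right) + 11\right) = - 840 \left(\left(-2 - 5\right) + 11\right) = - 840 \left(-7 + 11\right) = \left(-840\right) 4 = -3360$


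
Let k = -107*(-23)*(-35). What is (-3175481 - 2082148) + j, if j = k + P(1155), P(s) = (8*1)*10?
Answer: -5343684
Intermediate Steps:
P(s) = 80 (P(s) = 8*10 = 80)
k = -86135 (k = 2461*(-35) = -86135)
j = -86055 (j = -86135 + 80 = -86055)
(-3175481 - 2082148) + j = (-3175481 - 2082148) - 86055 = -5257629 - 86055 = -5343684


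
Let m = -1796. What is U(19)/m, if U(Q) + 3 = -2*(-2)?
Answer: -1/1796 ≈ -0.00055679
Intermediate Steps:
U(Q) = 1 (U(Q) = -3 - 2*(-2) = -3 + 4 = 1)
U(19)/m = 1/(-1796) = 1*(-1/1796) = -1/1796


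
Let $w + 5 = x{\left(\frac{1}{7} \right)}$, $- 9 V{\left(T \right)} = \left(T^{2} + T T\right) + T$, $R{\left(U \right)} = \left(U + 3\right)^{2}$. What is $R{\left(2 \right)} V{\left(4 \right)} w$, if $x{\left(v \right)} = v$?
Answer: $\frac{3400}{7} \approx 485.71$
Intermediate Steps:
$R{\left(U \right)} = \left(3 + U\right)^{2}$
$V{\left(T \right)} = - \frac{2 T^{2}}{9} - \frac{T}{9}$ ($V{\left(T \right)} = - \frac{\left(T^{2} + T T\right) + T}{9} = - \frac{\left(T^{2} + T^{2}\right) + T}{9} = - \frac{2 T^{2} + T}{9} = - \frac{T + 2 T^{2}}{9} = - \frac{2 T^{2}}{9} - \frac{T}{9}$)
$w = - \frac{34}{7}$ ($w = -5 + \frac{1}{7} = - \frac{34}{7} \approx -4.8571$)
$R{\left(2 \right)} V{\left(4 \right)} w = \left(3 + 2\right)^{2} \left(\left(- \frac{1}{9}\right) 4 \left(1 + 2 \cdot 4\right)\right) \left(- \frac{34}{7}\right) = 5^{2} \left(\left(- \frac{1}{9}\right) 4 \left(1 + 8\right)\right) \left(- \frac{34}{7}\right) = 25 \left(\left(- \frac{1}{9}\right) 4 \cdot 9\right) \left(- \frac{34}{7}\right) = 25 \left(-4\right) \left(- \frac{34}{7}\right) = \left(-100\right) \left(- \frac{34}{7}\right) = \frac{3400}{7}$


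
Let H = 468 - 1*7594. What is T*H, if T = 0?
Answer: 0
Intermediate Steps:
H = -7126 (H = 468 - 7594 = -7126)
T*H = 0*(-7126) = 0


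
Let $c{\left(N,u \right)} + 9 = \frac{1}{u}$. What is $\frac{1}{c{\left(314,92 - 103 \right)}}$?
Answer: $- \frac{11}{100} \approx -0.11$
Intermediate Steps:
$c{\left(N,u \right)} = -9 + \frac{1}{u}$
$\frac{1}{c{\left(314,92 - 103 \right)}} = \frac{1}{-9 + \frac{1}{92 - 103}} = \frac{1}{-9 + \frac{1}{-11}} = \frac{1}{-9 - \frac{1}{11}} = \frac{1}{- \frac{100}{11}} = - \frac{11}{100}$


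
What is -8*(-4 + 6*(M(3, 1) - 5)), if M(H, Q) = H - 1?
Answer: 176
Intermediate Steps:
M(H, Q) = -1 + H
-8*(-4 + 6*(M(3, 1) - 5)) = -8*(-4 + 6*((-1 + 3) - 5)) = -8*(-4 + 6*(2 - 5)) = -8*(-4 + 6*(-3)) = -8*(-4 - 18) = -8*(-22) = 176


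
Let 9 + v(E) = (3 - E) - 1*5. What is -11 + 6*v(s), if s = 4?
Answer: -101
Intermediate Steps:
v(E) = -11 - E (v(E) = -9 + ((3 - E) - 1*5) = -9 + ((3 - E) - 5) = -9 + (-2 - E) = -11 - E)
-11 + 6*v(s) = -11 + 6*(-11 - 1*4) = -11 + 6*(-11 - 4) = -11 + 6*(-15) = -11 - 90 = -101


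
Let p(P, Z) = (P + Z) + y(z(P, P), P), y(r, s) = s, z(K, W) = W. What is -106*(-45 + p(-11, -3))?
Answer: 7420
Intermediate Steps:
p(P, Z) = Z + 2*P (p(P, Z) = (P + Z) + P = Z + 2*P)
-106*(-45 + p(-11, -3)) = -106*(-45 + (-3 + 2*(-11))) = -106*(-45 + (-3 - 22)) = -106*(-45 - 25) = -106*(-70) = 7420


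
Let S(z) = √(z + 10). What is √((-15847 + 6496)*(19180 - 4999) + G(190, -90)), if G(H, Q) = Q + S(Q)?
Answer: √(-132606621 + 4*I*√5) ≈ 0.e-4 + 11516.0*I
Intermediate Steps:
S(z) = √(10 + z)
G(H, Q) = Q + √(10 + Q)
√((-15847 + 6496)*(19180 - 4999) + G(190, -90)) = √((-15847 + 6496)*(19180 - 4999) + (-90 + √(10 - 90))) = √(-9351*14181 + (-90 + √(-80))) = √(-132606531 + (-90 + 4*I*√5)) = √(-132606621 + 4*I*√5)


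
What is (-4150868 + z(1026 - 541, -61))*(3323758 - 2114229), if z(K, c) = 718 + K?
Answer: -5019140157785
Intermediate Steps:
(-4150868 + z(1026 - 541, -61))*(3323758 - 2114229) = (-4150868 + (718 + (1026 - 541)))*(3323758 - 2114229) = (-4150868 + (718 + 485))*1209529 = (-4150868 + 1203)*1209529 = -4149665*1209529 = -5019140157785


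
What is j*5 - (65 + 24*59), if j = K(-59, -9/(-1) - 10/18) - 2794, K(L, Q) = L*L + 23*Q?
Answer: 26326/9 ≈ 2925.1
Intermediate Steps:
K(L, Q) = L**2 + 23*Q
j = 7931/9 (j = ((-59)**2 + 23*(-9/(-1) - 10/18)) - 2794 = (3481 + 23*(-9*(-1) - 10*1/18)) - 2794 = (3481 + 23*(9 - 5/9)) - 2794 = (3481 + 23*(76/9)) - 2794 = (3481 + 1748/9) - 2794 = 33077/9 - 2794 = 7931/9 ≈ 881.22)
j*5 - (65 + 24*59) = (7931/9)*5 - (65 + 24*59) = 39655/9 - (65 + 1416) = 39655/9 - 1*1481 = 39655/9 - 1481 = 26326/9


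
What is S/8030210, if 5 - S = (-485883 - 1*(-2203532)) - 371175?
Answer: -1346469/8030210 ≈ -0.16768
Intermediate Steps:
S = -1346469 (S = 5 - ((-485883 - 1*(-2203532)) - 371175) = 5 - ((-485883 + 2203532) - 371175) = 5 - (1717649 - 371175) = 5 - 1*1346474 = 5 - 1346474 = -1346469)
S/8030210 = -1346469/8030210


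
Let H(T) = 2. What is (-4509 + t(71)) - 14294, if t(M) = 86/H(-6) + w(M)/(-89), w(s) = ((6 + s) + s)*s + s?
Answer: -1680219/89 ≈ -18879.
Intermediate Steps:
w(s) = s + s*(6 + 2*s) (w(s) = (6 + 2*s)*s + s = s*(6 + 2*s) + s = s + s*(6 + 2*s))
t(M) = 43 - M*(7 + 2*M)/89 (t(M) = 86/2 + (M*(7 + 2*M))/(-89) = 86*(1/2) + (M*(7 + 2*M))*(-1/89) = 43 - M*(7 + 2*M)/89)
(-4509 + t(71)) - 14294 = (-4509 + (43 - 1/89*71*(7 + 2*71))) - 14294 = (-4509 + (43 - 1/89*71*(7 + 142))) - 14294 = (-4509 + (43 - 1/89*71*149)) - 14294 = (-4509 + (43 - 10579/89)) - 14294 = (-4509 - 6752/89) - 14294 = -408053/89 - 14294 = -1680219/89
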